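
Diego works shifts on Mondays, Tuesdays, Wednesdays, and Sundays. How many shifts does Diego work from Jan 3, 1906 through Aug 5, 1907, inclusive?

331

Jan 3, 1906 is a Wednesday.
From Jan 3, 1906 to Aug 5, 1907 is 580 days inclusive.
580 = 7 × 82 + 6, so there are 82 full weeks plus 6 extra days.
Each full week contributes 4 days from the set (Mon, Tue, Wed, Sun): 82 × 4 = 328.
The 6 extra days are Wed, Thu, Fri, Sat, Sun, Mon — 3 of them qualify.
Total: 328 + 3 = 331.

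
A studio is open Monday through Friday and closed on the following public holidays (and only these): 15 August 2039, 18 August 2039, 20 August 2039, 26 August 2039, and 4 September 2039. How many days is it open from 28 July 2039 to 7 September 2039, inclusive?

27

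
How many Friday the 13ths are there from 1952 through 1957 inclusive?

11

Friday-the-13ths by year:
1952: Jun
1953: Feb, Mar, Nov
1954: Aug
1955: May
1956: Jan, Apr, Jul
1957: Sep, Dec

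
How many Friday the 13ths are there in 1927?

The 13th falls on a Friday when the month's 13th has weekday Fri.
Jan 13 is Thu; Feb 13 is Sun; Mar 13 is Sun; Apr 13 is Wed; May 13 is Fri ✓; Jun 13 is Mon; Jul 13 is Wed; Aug 13 is Sat; Sep 13 is Tue; Oct 13 is Thu; Nov 13 is Sun; Dec 13 is Tue.
Friday the 13ths: May.

1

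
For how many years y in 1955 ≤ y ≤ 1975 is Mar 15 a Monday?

Day of week of March 15 in each year:
1955: Tue, 1956: Thu, 1957: Fri, 1958: Sat, 1959: Sun, 1960: Tue, 1961: Wed, 1962: Thu, 1963: Fri, 1964: Sun, 1965: Mon ✓, 1966: Tue, 1967: Wed, 1968: Fri, 1969: Sat, 1970: Sun, 1971: Mon ✓, 1972: Wed, 1973: Thu, 1974: Fri, 1975: Sat
Mondays: 1965, 1971.

2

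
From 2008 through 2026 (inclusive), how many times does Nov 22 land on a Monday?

2

Day of week of November 22 in each year:
2008: Sat, 2009: Sun, 2010: Mon ✓, 2011: Tue, 2012: Thu, 2013: Fri, 2014: Sat, 2015: Sun, 2016: Tue, 2017: Wed, 2018: Thu, 2019: Fri, 2020: Sun, 2021: Mon ✓, 2022: Tue, 2023: Wed, 2024: Fri, 2025: Sat, 2026: Sun
Mondays: 2010, 2021.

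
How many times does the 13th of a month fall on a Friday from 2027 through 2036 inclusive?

15

Friday-the-13ths by year:
2027: Aug
2028: Oct
2029: Apr, Jul
2030: Sep, Dec
2031: Jun
2032: Feb, Aug
2033: May
2034: Jan, Oct
2035: Apr, Jul
2036: Jun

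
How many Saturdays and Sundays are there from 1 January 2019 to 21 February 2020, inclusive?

1 January 2019 is a Tuesday.
From 1 January 2019 to 21 February 2020 is 417 days inclusive.
417 = 7 × 59 + 4, so there are 59 full weeks plus 4 extra days.
Each full week contributes 2 weekend days (Sat, Sun): 59 × 2 = 118.
The 4 extra days are Tue, Wed, Thu, Fri — none qualify.
Total: 118 + 0 = 118.

118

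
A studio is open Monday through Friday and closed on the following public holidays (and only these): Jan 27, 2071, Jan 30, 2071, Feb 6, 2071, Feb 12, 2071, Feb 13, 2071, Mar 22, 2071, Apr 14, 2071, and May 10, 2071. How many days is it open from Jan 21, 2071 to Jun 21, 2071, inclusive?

Jan 21, 2071 is a Wednesday.
From Jan 21, 2071 to Jun 21, 2071 is 152 days inclusive.
152 = 7 × 21 + 5, so there are 21 full weeks plus 5 extra days.
Each full week contributes 5 weekdays (Mon–Fri): 21 × 5 = 105.
The 5 extra days are Wednesday, Thursday, Friday, Saturday, Sunday — 3 of them qualify.
Total: 105 + 3 = 108.
Holidays: Jan 27, 2071 (Tue); Jan 30, 2071 (Fri); Feb 6, 2071 (Fri); Feb 12, 2071 (Thu); Feb 13, 2071 (Fri); Mar 22, 2071 (Sun); Apr 14, 2071 (Tue); May 10, 2071 (Sun).
6 of the 8 holidays fall on weekdays; the rest are weekends and were already excluded.
Business days: 108 − 6 = 102.

102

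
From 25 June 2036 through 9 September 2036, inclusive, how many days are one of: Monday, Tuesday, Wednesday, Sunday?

25 June 2036 is a Wednesday.
From 25 June 2036 to 9 September 2036 is 77 days inclusive.
77 = 7 × 11, so the span is exactly 11 full weeks.
Each full week contributes 4 days from the set (Mon, Tue, Wed, Sun): 11 × 4 = 44.

44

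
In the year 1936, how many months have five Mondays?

4

A month has five Mondays exactly when Monday falls within its first (length − 28) days.
Jan: 31 days, starts Wed → 5 of Wed, Thu, Fri
Feb: 29 days, starts Sat → 5 of Sat
Mar: 31 days, starts Sun → 5 of Sun, Mon, Tue ✓
Apr: 30 days, starts Wed → 5 of Wed, Thu
May: 31 days, starts Fri → 5 of Fri, Sat, Sun
Jun: 30 days, starts Mon → 5 of Mon, Tue ✓
Jul: 31 days, starts Wed → 5 of Wed, Thu, Fri
Aug: 31 days, starts Sat → 5 of Sat, Sun, Mon ✓
Sep: 30 days, starts Tue → 5 of Tue, Wed
Oct: 31 days, starts Thu → 5 of Thu, Fri, Sat
Nov: 30 days, starts Sun → 5 of Sun, Mon ✓
Dec: 31 days, starts Tue → 5 of Tue, Wed, Thu
Months with five Mondays: Mar, Jun, Aug, Nov.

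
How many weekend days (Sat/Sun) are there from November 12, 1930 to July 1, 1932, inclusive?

November 12, 1930 is a Wednesday.
That's 598 days from start to end, counting both.
598 = 7 × 85 + 3, so there are 85 full weeks plus 3 extra days.
Each full week contributes 2 weekend days (Sat, Sun): 85 × 2 = 170.
The 3 extra days are Wednesday, Thursday, Friday — none qualify.
Total: 170 + 0 = 170.

170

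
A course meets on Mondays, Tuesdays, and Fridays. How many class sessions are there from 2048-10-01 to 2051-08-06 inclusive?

445

2048-10-01 is a Thursday.
That's 1040 days from start to end, counting both.
1040 = 7 × 148 + 4, so there are 148 full weeks plus 4 extra days.
Each full week contributes 3 days from the set (Mon, Tue, Fri): 148 × 3 = 444.
The 4 extra days are Thu, Fri, Sat, Sun — 1 of them qualifies.
Total: 444 + 1 = 445.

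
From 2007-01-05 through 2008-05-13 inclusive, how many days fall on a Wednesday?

70

2007-01-05 is a Friday.
That's 495 days from start to end, counting both.
495 = 7 × 70 + 5, so there are 70 full weeks plus 5 extra days.
Each full week contributes one Wednesday: 70 so far.
The 5 extra days are Fri, Sat, Sun, Mon, Tue — none qualify.
Total: 70 + 0 = 70.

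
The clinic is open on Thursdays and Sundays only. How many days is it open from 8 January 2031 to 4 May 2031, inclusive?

34

8 January 2031 is a Wednesday.
The range spans 117 days (inclusive of both endpoints).
117 = 7 × 16 + 5, so there are 16 full weeks plus 5 extra days.
Each full week contributes 2 days from the set (Thu, Sun): 16 × 2 = 32.
The 5 extra days are Wed, Thu, Fri, Sat, Sun — 2 of them qualify.
Total: 32 + 2 = 34.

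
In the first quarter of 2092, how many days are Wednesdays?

January 1, 2092 is a Tuesday.
That's 91 days from start to end, counting both.
91 = 7 × 13, so the span is exactly 13 full weeks.
Each full week contributes one Wednesday: 13 so far.
Total: 13.

13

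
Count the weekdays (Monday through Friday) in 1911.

1 January 1911 is a Sunday.
The range spans 365 days (inclusive of both endpoints).
365 = 7 × 52 + 1, so there are 52 full weeks plus 1 extra day.
Each full week contributes 5 weekdays (Mon–Fri): 52 × 5 = 260.
The 1 extra day is Sun — none qualify.
Total: 260 + 0 = 260.

260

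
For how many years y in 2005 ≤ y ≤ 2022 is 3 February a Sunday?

3

Day of week of February 3 in each year:
2005: Thu, 2006: Fri, 2007: Sat, 2008: Sun ✓, 2009: Tue, 2010: Wed, 2011: Thu, 2012: Fri, 2013: Sun ✓, 2014: Mon, 2015: Tue, 2016: Wed, 2017: Fri, 2018: Sat, 2019: Sun ✓, 2020: Mon, 2021: Wed, 2022: Thu
Sundays: 2008, 2013, 2019.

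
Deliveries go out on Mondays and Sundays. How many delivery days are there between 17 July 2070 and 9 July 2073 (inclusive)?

17 July 2070 is a Thursday.
From 17 July 2070 to 9 July 2073 is 1089 days inclusive.
1089 = 7 × 155 + 4, so there are 155 full weeks plus 4 extra days.
Each full week contributes 2 days from the set (Mon, Sun): 155 × 2 = 310.
The 4 extra days are Thursday, Friday, Saturday, Sunday — 1 of them qualifies.
Total: 310 + 1 = 311.

311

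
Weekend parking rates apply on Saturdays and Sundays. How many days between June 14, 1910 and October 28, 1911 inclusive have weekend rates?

143

June 14, 1910 is a Tuesday.
That's 502 days from start to end, counting both.
502 = 7 × 71 + 5, so there are 71 full weeks plus 5 extra days.
Each full week contributes 2 weekend days (Sat, Sun): 71 × 2 = 142.
The 5 extra days are Tuesday, Wednesday, Thursday, Friday, Saturday — 1 of them qualifies.
Total: 142 + 1 = 143.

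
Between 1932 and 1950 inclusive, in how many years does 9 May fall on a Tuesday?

Day of week of May 9 in each year:
1932: Mon, 1933: Tue ✓, 1934: Wed, 1935: Thu, 1936: Sat, 1937: Sun, 1938: Mon, 1939: Tue ✓, 1940: Thu, 1941: Fri, 1942: Sat, 1943: Sun, 1944: Tue ✓, 1945: Wed, 1946: Thu, 1947: Fri, 1948: Sun, 1949: Mon, 1950: Tue ✓
Tuesdays: 1933, 1939, 1944, 1950.

4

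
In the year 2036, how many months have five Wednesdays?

A month has five Wednesdays exactly when Wednesday falls within its first (length − 28) days.
Jan: 31 days, starts Tue → 5 of Tue, Wed, Thu ✓
Feb: 29 days, starts Fri → 5 of Fri
Mar: 31 days, starts Sat → 5 of Sat, Sun, Mon
Apr: 30 days, starts Tue → 5 of Tue, Wed ✓
May: 31 days, starts Thu → 5 of Thu, Fri, Sat
Jun: 30 days, starts Sun → 5 of Sun, Mon
Jul: 31 days, starts Tue → 5 of Tue, Wed, Thu ✓
Aug: 31 days, starts Fri → 5 of Fri, Sat, Sun
Sep: 30 days, starts Mon → 5 of Mon, Tue
Oct: 31 days, starts Wed → 5 of Wed, Thu, Fri ✓
Nov: 30 days, starts Sat → 5 of Sat, Sun
Dec: 31 days, starts Mon → 5 of Mon, Tue, Wed ✓
Months with five Wednesdays: Jan, Apr, Jul, Oct, Dec.

5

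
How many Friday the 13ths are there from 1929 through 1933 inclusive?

Friday-the-13ths by year:
1929: Sep, Dec
1930: Jun
1931: Feb, Mar, Nov
1932: May
1933: Jan, Oct

9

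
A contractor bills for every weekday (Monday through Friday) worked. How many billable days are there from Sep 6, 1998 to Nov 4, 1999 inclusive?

Sep 6, 1998 is a Sunday.
The range spans 425 days (inclusive of both endpoints).
425 = 7 × 60 + 5, so there are 60 full weeks plus 5 extra days.
Each full week contributes 5 weekdays (Mon–Fri): 60 × 5 = 300.
The 5 extra days are Sun, Mon, Tue, Wed, Thu — 4 of them qualify.
Total: 300 + 4 = 304.

304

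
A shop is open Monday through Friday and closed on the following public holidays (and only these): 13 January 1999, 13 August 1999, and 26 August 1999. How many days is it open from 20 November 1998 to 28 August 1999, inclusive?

20 November 1998 is a Friday.
That's 282 days from start to end, counting both.
282 = 7 × 40 + 2, so there are 40 full weeks plus 2 extra days.
Each full week contributes 5 weekdays (Mon–Fri): 40 × 5 = 200.
The 2 extra days are Fri, Sat — 1 of them qualifies.
Total: 200 + 1 = 201.
Holidays: 13 January 1999 (Wed); 13 August 1999 (Fri); 26 August 1999 (Thu).
All 3 holidays fall on weekdays, so subtract 3.
Business days: 201 − 3 = 198.

198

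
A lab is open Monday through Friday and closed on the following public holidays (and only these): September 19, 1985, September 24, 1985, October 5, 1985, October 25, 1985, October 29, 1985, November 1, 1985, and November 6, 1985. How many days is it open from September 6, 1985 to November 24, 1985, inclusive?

September 6, 1985 is a Friday.
That's 80 days from start to end, counting both.
80 = 7 × 11 + 3, so there are 11 full weeks plus 3 extra days.
Each full week contributes 5 weekdays (Mon–Fri): 11 × 5 = 55.
The 3 extra days are Fri, Sat, Sun — 1 of them qualifies.
Total: 55 + 1 = 56.
Holidays: September 19, 1985 (Thu); September 24, 1985 (Tue); October 5, 1985 (Sat); October 25, 1985 (Fri); October 29, 1985 (Tue); November 1, 1985 (Fri); November 6, 1985 (Wed).
6 of the 7 holidays fall on weekdays; the rest are weekends and were already excluded.
Business days: 56 − 6 = 50.

50 business days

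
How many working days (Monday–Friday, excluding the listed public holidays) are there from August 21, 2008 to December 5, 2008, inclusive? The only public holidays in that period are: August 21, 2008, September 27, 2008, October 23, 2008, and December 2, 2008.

74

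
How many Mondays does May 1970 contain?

May 1, 1970 is a Friday.
From May 1, 1970 to May 31, 1970 is 31 days inclusive.
31 = 7 × 4 + 3, so there are 4 full weeks plus 3 extra days.
Each full week contributes one Monday: 4 so far.
The 3 extra days are Fri, Sat, Sun — none qualify.
Total: 4 + 0 = 4.

4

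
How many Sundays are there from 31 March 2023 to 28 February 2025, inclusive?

100 Sundays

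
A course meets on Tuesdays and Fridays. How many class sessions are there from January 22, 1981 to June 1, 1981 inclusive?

37

January 22, 1981 is a Thursday.
From January 22, 1981 to June 1, 1981 is 131 days inclusive.
131 = 7 × 18 + 5, so there are 18 full weeks plus 5 extra days.
Each full week contributes 2 days from the set (Tue, Fri): 18 × 2 = 36.
The 5 extra days are Thu, Fri, Sat, Sun, Mon — 1 of them qualifies.
Total: 36 + 1 = 37.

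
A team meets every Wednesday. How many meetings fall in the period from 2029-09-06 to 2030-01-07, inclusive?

2029-09-06 is a Thursday.
From 2029-09-06 to 2030-01-07 is 124 days inclusive.
124 = 7 × 17 + 5, so there are 17 full weeks plus 5 extra days.
Each full week contributes one Wednesday: 17 so far.
The 5 extra days are Thursday, Friday, Saturday, Sunday, Monday — none qualify.
Total: 17 + 0 = 17.

17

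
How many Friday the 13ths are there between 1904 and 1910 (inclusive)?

11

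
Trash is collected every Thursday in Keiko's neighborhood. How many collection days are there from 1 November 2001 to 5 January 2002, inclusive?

1 November 2001 is a Thursday.
The range spans 66 days (inclusive of both endpoints).
66 = 7 × 9 + 3, so there are 9 full weeks plus 3 extra days.
Each full week contributes one Thursday: 9 so far.
The 3 extra days are Thursday, Friday, Saturday — 1 of them qualifies.
Total: 9 + 1 = 10.

10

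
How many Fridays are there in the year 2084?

52

2084-01-01 is a Saturday.
From 2084-01-01 to 2084-12-31 is 366 days inclusive.
366 = 7 × 52 + 2, so there are 52 full weeks plus 2 extra days.
Each full week contributes one Friday: 52 so far.
The 2 extra days are Saturday, Sunday — none qualify.
Total: 52 + 0 = 52.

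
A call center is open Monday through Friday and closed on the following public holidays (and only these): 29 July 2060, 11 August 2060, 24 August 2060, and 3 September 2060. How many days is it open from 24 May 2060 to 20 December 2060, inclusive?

147 business days

24 May 2060 is a Monday.
The range spans 211 days (inclusive of both endpoints).
211 = 7 × 30 + 1, so there are 30 full weeks plus 1 extra day.
Each full week contributes 5 weekdays (Mon–Fri): 30 × 5 = 150.
The 1 extra day is Mon — 1 of them qualifies.
Total: 150 + 1 = 151.
Holidays: 29 July 2060 (Thu); 11 August 2060 (Wed); 24 August 2060 (Tue); 3 September 2060 (Fri).
All 4 holidays fall on weekdays, so subtract 4.
Business days: 151 − 4 = 147.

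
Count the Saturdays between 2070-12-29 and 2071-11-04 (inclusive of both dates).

2070-12-29 is a Monday.
The range spans 311 days (inclusive of both endpoints).
311 = 7 × 44 + 3, so there are 44 full weeks plus 3 extra days.
Each full week contributes one Saturday: 44 so far.
The 3 extra days are Monday, Tuesday, Wednesday — none qualify.
Total: 44 + 0 = 44.

44 Saturdays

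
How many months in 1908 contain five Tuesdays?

A month has five Tuesdays exactly when Tuesday falls within its first (length − 28) days.
Jan: 31 days, starts Wed → 5 of Wed, Thu, Fri
Feb: 29 days, starts Sat → 5 of Sat
Mar: 31 days, starts Sun → 5 of Sun, Mon, Tue ✓
Apr: 30 days, starts Wed → 5 of Wed, Thu
May: 31 days, starts Fri → 5 of Fri, Sat, Sun
Jun: 30 days, starts Mon → 5 of Mon, Tue ✓
Jul: 31 days, starts Wed → 5 of Wed, Thu, Fri
Aug: 31 days, starts Sat → 5 of Sat, Sun, Mon
Sep: 30 days, starts Tue → 5 of Tue, Wed ✓
Oct: 31 days, starts Thu → 5 of Thu, Fri, Sat
Nov: 30 days, starts Sun → 5 of Sun, Mon
Dec: 31 days, starts Tue → 5 of Tue, Wed, Thu ✓
Months with five Tuesdays: Mar, Jun, Sep, Dec.

4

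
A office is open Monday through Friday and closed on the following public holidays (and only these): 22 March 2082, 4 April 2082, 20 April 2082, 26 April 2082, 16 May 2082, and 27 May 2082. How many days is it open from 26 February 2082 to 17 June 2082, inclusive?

78

26 February 2082 is a Thursday.
From 26 February 2082 to 17 June 2082 is 112 days inclusive.
112 = 7 × 16, so the span is exactly 16 full weeks.
Each full week contributes 5 weekdays (Mon–Fri): 16 × 5 = 80.
Holidays: 22 March 2082 (Sun); 4 April 2082 (Sat); 20 April 2082 (Mon); 26 April 2082 (Sun); 16 May 2082 (Sat); 27 May 2082 (Wed).
2 of the 6 holidays fall on weekdays; the rest are weekends and were already excluded.
Business days: 80 − 2 = 78.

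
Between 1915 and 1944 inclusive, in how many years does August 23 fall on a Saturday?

Day of week of August 23 in each year:
1915: Mon, 1916: Wed, 1917: Thu, 1918: Fri, 1919: Sat ✓, 1920: Mon, 1921: Tue, 1922: Wed, 1923: Thu, 1924: Sat ✓, 1925: Sun, 1926: Mon, 1927: Tue, 1928: Thu, 1929: Fri, 1930: Sat ✓, 1931: Sun, 1932: Tue, 1933: Wed, 1934: Thu, 1935: Fri, 1936: Sun, 1937: Mon, 1938: Tue, 1939: Wed, 1940: Fri, 1941: Sat ✓, 1942: Sun, 1943: Mon, 1944: Wed
Saturdays: 1919, 1924, 1930, 1941.

4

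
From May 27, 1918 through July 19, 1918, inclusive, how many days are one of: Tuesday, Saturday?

15

May 27, 1918 is a Monday.
The range spans 54 days (inclusive of both endpoints).
54 = 7 × 7 + 5, so there are 7 full weeks plus 5 extra days.
Each full week contributes 2 days from the set (Tue, Sat): 7 × 2 = 14.
The 5 extra days are Mon, Tue, Wed, Thu, Fri — 1 of them qualifies.
Total: 14 + 1 = 15.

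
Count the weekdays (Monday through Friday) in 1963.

Jan 1, 1963 is a Tuesday.
From Jan 1, 1963 to Dec 31, 1963 is 365 days inclusive.
365 = 7 × 52 + 1, so there are 52 full weeks plus 1 extra day.
Each full week contributes 5 weekdays (Mon–Fri): 52 × 5 = 260.
The 1 extra day is Tue — 1 of them qualifies.
Total: 260 + 1 = 261.

261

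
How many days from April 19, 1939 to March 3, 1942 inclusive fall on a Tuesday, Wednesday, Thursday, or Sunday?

April 19, 1939 is a Wednesday.
That's 1050 days from start to end, counting both.
1050 = 7 × 150, so the span is exactly 150 full weeks.
Each full week contributes 4 days from the set (Tue, Wed, Thu, Sun): 150 × 4 = 600.

600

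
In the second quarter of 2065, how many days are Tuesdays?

Apr 1, 2065 is a Wednesday.
From Apr 1, 2065 to Jun 30, 2065 is 91 days inclusive.
91 = 7 × 13, so the span is exactly 13 full weeks.
Each full week contributes one Tuesday: 13 so far.

13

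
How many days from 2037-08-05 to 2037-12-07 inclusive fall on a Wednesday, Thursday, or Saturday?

2037-08-05 is a Wednesday.
That's 125 days from start to end, counting both.
125 = 7 × 17 + 6, so there are 17 full weeks plus 6 extra days.
Each full week contributes 3 days from the set (Wed, Thu, Sat): 17 × 3 = 51.
The 6 extra days are Wed, Thu, Fri, Sat, Sun, Mon — 3 of them qualify.
Total: 51 + 3 = 54.

54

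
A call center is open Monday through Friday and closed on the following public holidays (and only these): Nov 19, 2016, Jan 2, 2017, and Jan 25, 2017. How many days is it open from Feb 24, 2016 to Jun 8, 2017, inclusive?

335

Feb 24, 2016 is a Wednesday.
The range spans 471 days (inclusive of both endpoints).
471 = 7 × 67 + 2, so there are 67 full weeks plus 2 extra days.
Each full week contributes 5 weekdays (Mon–Fri): 67 × 5 = 335.
The 2 extra days are Wednesday, Thursday — 2 of them qualify.
Total: 335 + 2 = 337.
Holidays: Nov 19, 2016 (Sat); Jan 2, 2017 (Mon); Jan 25, 2017 (Wed).
2 of the 3 holidays fall on weekdays; the rest are weekends and were already excluded.
Business days: 337 − 2 = 335.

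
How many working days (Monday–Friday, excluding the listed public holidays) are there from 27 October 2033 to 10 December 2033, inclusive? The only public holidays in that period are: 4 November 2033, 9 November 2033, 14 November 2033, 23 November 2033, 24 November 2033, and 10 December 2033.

27

27 October 2033 is a Thursday.
The range spans 45 days (inclusive of both endpoints).
45 = 7 × 6 + 3, so there are 6 full weeks plus 3 extra days.
Each full week contributes 5 weekdays (Mon–Fri): 6 × 5 = 30.
The 3 extra days are Thursday, Friday, Saturday — 2 of them qualify.
Total: 30 + 2 = 32.
Holidays: 4 November 2033 (Fri); 9 November 2033 (Wed); 14 November 2033 (Mon); 23 November 2033 (Wed); 24 November 2033 (Thu); 10 December 2033 (Sat).
5 of the 6 holidays fall on weekdays; the rest are weekends and were already excluded.
Business days: 32 − 5 = 27.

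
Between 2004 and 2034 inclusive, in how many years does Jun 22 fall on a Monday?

4

Day of week of June 22 in each year:
2004: Tue, 2005: Wed, 2006: Thu, 2007: Fri, 2008: Sun, 2009: Mon ✓, 2010: Tue, 2011: Wed, 2012: Fri, 2013: Sat, 2014: Sun, 2015: Mon ✓, 2016: Wed, 2017: Thu, 2018: Fri, 2019: Sat, 2020: Mon ✓, 2021: Tue, 2022: Wed, 2023: Thu, 2024: Sat, 2025: Sun, 2026: Mon ✓, 2027: Tue, 2028: Thu, 2029: Fri, 2030: Sat, 2031: Sun, 2032: Tue, 2033: Wed, 2034: Thu
Mondays: 2009, 2015, 2020, 2026.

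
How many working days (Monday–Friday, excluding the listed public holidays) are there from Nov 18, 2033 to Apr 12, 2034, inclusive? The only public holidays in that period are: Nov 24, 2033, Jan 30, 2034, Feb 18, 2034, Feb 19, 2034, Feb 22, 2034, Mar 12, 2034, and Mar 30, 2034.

Nov 18, 2033 is a Friday.
The range spans 146 days (inclusive of both endpoints).
146 = 7 × 20 + 6, so there are 20 full weeks plus 6 extra days.
Each full week contributes 5 weekdays (Mon–Fri): 20 × 5 = 100.
The 6 extra days are Fri, Sat, Sun, Mon, Tue, Wed — 4 of them qualify.
Total: 100 + 4 = 104.
Holidays: Nov 24, 2033 (Thu); Jan 30, 2034 (Mon); Feb 18, 2034 (Sat); Feb 19, 2034 (Sun); Feb 22, 2034 (Wed); Mar 12, 2034 (Sun); Mar 30, 2034 (Thu).
4 of the 7 holidays fall on weekdays; the rest are weekends and were already excluded.
Business days: 104 − 4 = 100.

100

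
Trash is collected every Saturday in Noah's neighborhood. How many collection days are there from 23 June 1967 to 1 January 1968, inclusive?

28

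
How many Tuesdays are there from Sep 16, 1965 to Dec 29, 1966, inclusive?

67 Tuesdays

Sep 16, 1965 is a Thursday.
That's 470 days from start to end, counting both.
470 = 7 × 67 + 1, so there are 67 full weeks plus 1 extra day.
Each full week contributes one Tuesday: 67 so far.
The 1 extra day is Thursday — none qualify.
Total: 67 + 0 = 67.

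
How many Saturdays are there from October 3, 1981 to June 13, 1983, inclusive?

89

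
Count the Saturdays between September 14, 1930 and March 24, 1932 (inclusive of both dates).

79 Saturdays

September 14, 1930 is a Sunday.
The range spans 558 days (inclusive of both endpoints).
558 = 7 × 79 + 5, so there are 79 full weeks plus 5 extra days.
Each full week contributes one Saturday: 79 so far.
The 5 extra days are Sun, Mon, Tue, Wed, Thu — none qualify.
Total: 79 + 0 = 79.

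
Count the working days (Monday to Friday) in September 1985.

21 weekdays

September 1, 1985 is a Sunday.
The range spans 30 days (inclusive of both endpoints).
30 = 7 × 4 + 2, so there are 4 full weeks plus 2 extra days.
Each full week contributes 5 weekdays (Mon–Fri): 4 × 5 = 20.
The 2 extra days are Sunday, Monday — 1 of them qualifies.
Total: 20 + 1 = 21.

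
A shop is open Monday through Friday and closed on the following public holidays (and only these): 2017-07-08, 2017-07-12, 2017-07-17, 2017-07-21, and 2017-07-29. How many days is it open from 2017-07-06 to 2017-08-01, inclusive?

2017-07-06 is a Thursday.
That's 27 days from start to end, counting both.
27 = 7 × 3 + 6, so there are 3 full weeks plus 6 extra days.
Each full week contributes 5 weekdays (Mon–Fri): 3 × 5 = 15.
The 6 extra days are Thu, Fri, Sat, Sun, Mon, Tue — 4 of them qualify.
Total: 15 + 4 = 19.
Holidays: 2017-07-08 (Sat); 2017-07-12 (Wed); 2017-07-17 (Mon); 2017-07-21 (Fri); 2017-07-29 (Sat).
3 of the 5 holidays fall on weekdays; the rest are weekends and were already excluded.
Business days: 19 − 3 = 16.

16 working days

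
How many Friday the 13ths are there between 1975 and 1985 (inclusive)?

Friday-the-13ths by year:
1975: Jun
1976: Feb, Aug
1977: May
1978: Jan, Oct
1979: Apr, Jul
1980: Jun
1981: Feb, Mar, Nov
1982: Aug
1983: May
1984: Jan, Apr, Jul
1985: Sep, Dec

19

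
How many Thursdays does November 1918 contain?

4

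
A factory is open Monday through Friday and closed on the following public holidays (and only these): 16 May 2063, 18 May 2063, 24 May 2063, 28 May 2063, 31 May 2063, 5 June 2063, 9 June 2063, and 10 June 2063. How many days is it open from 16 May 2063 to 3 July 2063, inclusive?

29 business days

16 May 2063 is a Wednesday.
That's 49 days from start to end, counting both.
49 = 7 × 7, so the span is exactly 7 full weeks.
Each full week contributes 5 weekdays (Mon–Fri): 7 × 5 = 35.
Holidays: 16 May 2063 (Wed); 18 May 2063 (Fri); 24 May 2063 (Thu); 28 May 2063 (Mon); 31 May 2063 (Thu); 5 June 2063 (Tue); 9 June 2063 (Sat); 10 June 2063 (Sun).
6 of the 8 holidays fall on weekdays; the rest are weekends and were already excluded.
Business days: 35 − 6 = 29.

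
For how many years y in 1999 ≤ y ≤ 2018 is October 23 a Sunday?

3

Day of week of October 23 in each year:
1999: Sat, 2000: Mon, 2001: Tue, 2002: Wed, 2003: Thu, 2004: Sat, 2005: Sun ✓, 2006: Mon, 2007: Tue, 2008: Thu, 2009: Fri, 2010: Sat, 2011: Sun ✓, 2012: Tue, 2013: Wed, 2014: Thu, 2015: Fri, 2016: Sun ✓, 2017: Mon, 2018: Tue
Sundays: 2005, 2011, 2016.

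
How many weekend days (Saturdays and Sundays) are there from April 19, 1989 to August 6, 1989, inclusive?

32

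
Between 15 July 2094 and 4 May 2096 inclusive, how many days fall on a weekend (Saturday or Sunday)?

188

15 July 2094 is a Thursday.
The range spans 660 days (inclusive of both endpoints).
660 = 7 × 94 + 2, so there are 94 full weeks plus 2 extra days.
Each full week contributes 2 weekend days (Sat, Sun): 94 × 2 = 188.
The 2 extra days are Thursday, Friday — none qualify.
Total: 188 + 0 = 188.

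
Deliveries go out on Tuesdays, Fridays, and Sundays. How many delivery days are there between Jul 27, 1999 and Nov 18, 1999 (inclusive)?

49

Jul 27, 1999 is a Tuesday.
From Jul 27, 1999 to Nov 18, 1999 is 115 days inclusive.
115 = 7 × 16 + 3, so there are 16 full weeks plus 3 extra days.
Each full week contributes 3 days from the set (Tue, Fri, Sun): 16 × 3 = 48.
The 3 extra days are Tuesday, Wednesday, Thursday — 1 of them qualifies.
Total: 48 + 1 = 49.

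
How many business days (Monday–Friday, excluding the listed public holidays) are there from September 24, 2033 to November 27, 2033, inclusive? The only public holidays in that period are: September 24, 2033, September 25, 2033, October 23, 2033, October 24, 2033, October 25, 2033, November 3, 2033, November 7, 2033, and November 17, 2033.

40

September 24, 2033 is a Saturday.
That's 65 days from start to end, counting both.
65 = 7 × 9 + 2, so there are 9 full weeks plus 2 extra days.
Each full week contributes 5 weekdays (Mon–Fri): 9 × 5 = 45.
The 2 extra days are Saturday, Sunday — none qualify.
Total: 45 + 0 = 45.
Holidays: September 24, 2033 (Sat); September 25, 2033 (Sun); October 23, 2033 (Sun); October 24, 2033 (Mon); October 25, 2033 (Tue); November 3, 2033 (Thu); November 7, 2033 (Mon); November 17, 2033 (Thu).
5 of the 8 holidays fall on weekdays; the rest are weekends and were already excluded.
Business days: 45 − 5 = 40.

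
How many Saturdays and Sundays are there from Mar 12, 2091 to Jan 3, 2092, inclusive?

Mar 12, 2091 is a Monday.
The range spans 298 days (inclusive of both endpoints).
298 = 7 × 42 + 4, so there are 42 full weeks plus 4 extra days.
Each full week contributes 2 weekend days (Sat, Sun): 42 × 2 = 84.
The 4 extra days are Mon, Tue, Wed, Thu — none qualify.
Total: 84 + 0 = 84.

84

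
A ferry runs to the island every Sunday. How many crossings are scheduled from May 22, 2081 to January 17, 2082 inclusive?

May 22, 2081 is a Thursday.
That's 241 days from start to end, counting both.
241 = 7 × 34 + 3, so there are 34 full weeks plus 3 extra days.
Each full week contributes one Sunday: 34 so far.
The 3 extra days are Thu, Fri, Sat — none qualify.
Total: 34 + 0 = 34.

34 Sundays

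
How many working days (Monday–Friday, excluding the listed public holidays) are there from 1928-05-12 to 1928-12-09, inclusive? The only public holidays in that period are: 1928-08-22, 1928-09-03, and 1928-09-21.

1928-05-12 is a Saturday.
From 1928-05-12 to 1928-12-09 is 212 days inclusive.
212 = 7 × 30 + 2, so there are 30 full weeks plus 2 extra days.
Each full week contributes 5 weekdays (Mon–Fri): 30 × 5 = 150.
The 2 extra days are Saturday, Sunday — none qualify.
Total: 150 + 0 = 150.
Holidays: 1928-08-22 (Wed); 1928-09-03 (Mon); 1928-09-21 (Fri).
All 3 holidays fall on weekdays, so subtract 3.
Business days: 150 − 3 = 147.

147 working days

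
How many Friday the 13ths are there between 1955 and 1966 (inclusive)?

21

Friday-the-13ths by year:
1955: May
1956: Jan, Apr, Jul
1957: Sep, Dec
1958: Jun
1959: Feb, Mar, Nov
1960: May
1961: Jan, Oct
1962: Apr, Jul
1963: Sep, Dec
1964: Mar, Nov
1965: Aug
1966: May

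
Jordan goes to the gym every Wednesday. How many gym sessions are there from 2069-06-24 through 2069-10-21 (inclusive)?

2069-06-24 is a Monday.
The range spans 120 days (inclusive of both endpoints).
120 = 7 × 17 + 1, so there are 17 full weeks plus 1 extra day.
Each full week contributes one Wednesday: 17 so far.
The 1 extra day is Mon — none qualify.
Total: 17 + 0 = 17.

17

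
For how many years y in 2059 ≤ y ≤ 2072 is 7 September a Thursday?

Day of week of September 7 in each year:
2059: Sun, 2060: Tue, 2061: Wed, 2062: Thu ✓, 2063: Fri, 2064: Sun, 2065: Mon, 2066: Tue, 2067: Wed, 2068: Fri, 2069: Sat, 2070: Sun, 2071: Mon, 2072: Wed
Thursdays: 2062.

1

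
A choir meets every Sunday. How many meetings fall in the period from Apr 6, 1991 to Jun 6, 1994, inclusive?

Apr 6, 1991 is a Saturday.
That's 1158 days from start to end, counting both.
1158 = 7 × 165 + 3, so there are 165 full weeks plus 3 extra days.
Each full week contributes one Sunday: 165 so far.
The 3 extra days are Sat, Sun, Mon — 1 of them qualifies.
Total: 165 + 1 = 166.

166 Sundays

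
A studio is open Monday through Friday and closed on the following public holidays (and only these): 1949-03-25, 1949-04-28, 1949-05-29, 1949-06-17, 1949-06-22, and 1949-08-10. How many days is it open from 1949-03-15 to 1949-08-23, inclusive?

111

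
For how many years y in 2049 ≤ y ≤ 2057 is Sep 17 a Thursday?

1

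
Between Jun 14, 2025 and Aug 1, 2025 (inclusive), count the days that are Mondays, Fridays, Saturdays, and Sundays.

28

Jun 14, 2025 is a Saturday.
That's 49 days from start to end, counting both.
49 = 7 × 7, so the span is exactly 7 full weeks.
Each full week contributes 4 days from the set (Mon, Fri, Sat, Sun): 7 × 4 = 28.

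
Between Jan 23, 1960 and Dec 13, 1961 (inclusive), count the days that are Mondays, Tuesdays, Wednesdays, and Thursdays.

Jan 23, 1960 is a Saturday.
That's 691 days from start to end, counting both.
691 = 7 × 98 + 5, so there are 98 full weeks plus 5 extra days.
Each full week contributes 4 days from the set (Mon, Tue, Wed, Thu): 98 × 4 = 392.
The 5 extra days are Saturday, Sunday, Monday, Tuesday, Wednesday — 3 of them qualify.
Total: 392 + 3 = 395.

395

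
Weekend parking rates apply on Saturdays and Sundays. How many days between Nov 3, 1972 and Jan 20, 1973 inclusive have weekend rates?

23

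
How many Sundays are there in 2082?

52

January 1, 2082 is a Thursday.
The range spans 365 days (inclusive of both endpoints).
365 = 7 × 52 + 1, so there are 52 full weeks plus 1 extra day.
Each full week contributes one Sunday: 52 so far.
The 1 extra day is Thu — none qualify.
Total: 52 + 0 = 52.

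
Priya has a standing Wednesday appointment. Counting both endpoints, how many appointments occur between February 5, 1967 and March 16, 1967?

6

February 5, 1967 is a Sunday.
From February 5, 1967 to March 16, 1967 is 40 days inclusive.
40 = 7 × 5 + 5, so there are 5 full weeks plus 5 extra days.
Each full week contributes one Wednesday: 5 so far.
The 5 extra days are Sun, Mon, Tue, Wed, Thu — 1 of them qualifies.
Total: 5 + 1 = 6.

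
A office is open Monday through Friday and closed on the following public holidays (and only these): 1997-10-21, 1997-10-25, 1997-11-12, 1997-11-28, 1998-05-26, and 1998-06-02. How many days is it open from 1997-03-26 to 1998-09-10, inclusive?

377

1997-03-26 is a Wednesday.
That's 534 days from start to end, counting both.
534 = 7 × 76 + 2, so there are 76 full weeks plus 2 extra days.
Each full week contributes 5 weekdays (Mon–Fri): 76 × 5 = 380.
The 2 extra days are Wednesday, Thursday — 2 of them qualify.
Total: 380 + 2 = 382.
Holidays: 1997-10-21 (Tue); 1997-10-25 (Sat); 1997-11-12 (Wed); 1997-11-28 (Fri); 1998-05-26 (Tue); 1998-06-02 (Tue).
5 of the 6 holidays fall on weekdays; the rest are weekends and were already excluded.
Business days: 382 − 5 = 377.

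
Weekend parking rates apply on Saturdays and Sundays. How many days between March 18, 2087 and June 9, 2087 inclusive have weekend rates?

24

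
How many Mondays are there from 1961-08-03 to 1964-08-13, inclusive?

1961-08-03 is a Thursday.
The range spans 1107 days (inclusive of both endpoints).
1107 = 7 × 158 + 1, so there are 158 full weeks plus 1 extra day.
Each full week contributes one Monday: 158 so far.
The 1 extra day is Thu — none qualify.
Total: 158 + 0 = 158.

158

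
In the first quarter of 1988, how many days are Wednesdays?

Jan 1, 1988 is a Friday.
The range spans 91 days (inclusive of both endpoints).
91 = 7 × 13, so the span is exactly 13 full weeks.
Each full week contributes one Wednesday: 13 so far.

13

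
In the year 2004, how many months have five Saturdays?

A month has five Saturdays exactly when Saturday falls within its first (length − 28) days.
Jan: 31 days, starts Thu → 5 of Thu, Fri, Sat ✓
Feb: 29 days, starts Sun → 5 of Sun
Mar: 31 days, starts Mon → 5 of Mon, Tue, Wed
Apr: 30 days, starts Thu → 5 of Thu, Fri
May: 31 days, starts Sat → 5 of Sat, Sun, Mon ✓
Jun: 30 days, starts Tue → 5 of Tue, Wed
Jul: 31 days, starts Thu → 5 of Thu, Fri, Sat ✓
Aug: 31 days, starts Sun → 5 of Sun, Mon, Tue
Sep: 30 days, starts Wed → 5 of Wed, Thu
Oct: 31 days, starts Fri → 5 of Fri, Sat, Sun ✓
Nov: 30 days, starts Mon → 5 of Mon, Tue
Dec: 31 days, starts Wed → 5 of Wed, Thu, Fri
Months with five Saturdays: Jan, May, Jul, Oct.

4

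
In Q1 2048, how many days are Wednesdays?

January 1, 2048 is a Wednesday.
That's 91 days from start to end, counting both.
91 = 7 × 13, so the span is exactly 13 full weeks.
Each full week contributes one Wednesday: 13 so far.
Total: 13.

13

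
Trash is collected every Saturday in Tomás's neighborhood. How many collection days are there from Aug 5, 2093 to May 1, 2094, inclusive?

39 Saturdays

Aug 5, 2093 is a Wednesday.
From Aug 5, 2093 to May 1, 2094 is 270 days inclusive.
270 = 7 × 38 + 4, so there are 38 full weeks plus 4 extra days.
Each full week contributes one Saturday: 38 so far.
The 4 extra days are Wednesday, Thursday, Friday, Saturday — 1 of them qualifies.
Total: 38 + 1 = 39.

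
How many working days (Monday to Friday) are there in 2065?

Jan 1, 2065 is a Thursday.
The range spans 365 days (inclusive of both endpoints).
365 = 7 × 52 + 1, so there are 52 full weeks plus 1 extra day.
Each full week contributes 5 weekdays (Mon–Fri): 52 × 5 = 260.
The 1 extra day is Thu — 1 of them qualifies.
Total: 260 + 1 = 261.

261 weekdays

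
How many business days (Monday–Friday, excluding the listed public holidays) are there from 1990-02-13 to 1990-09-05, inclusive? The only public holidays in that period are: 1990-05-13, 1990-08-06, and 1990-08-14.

145

1990-02-13 is a Tuesday.
The range spans 205 days (inclusive of both endpoints).
205 = 7 × 29 + 2, so there are 29 full weeks plus 2 extra days.
Each full week contributes 5 weekdays (Mon–Fri): 29 × 5 = 145.
The 2 extra days are Tue, Wed — 2 of them qualify.
Total: 145 + 2 = 147.
Holidays: 1990-05-13 (Sun); 1990-08-06 (Mon); 1990-08-14 (Tue).
2 of the 3 holidays fall on weekdays; the rest are weekends and were already excluded.
Business days: 147 − 2 = 145.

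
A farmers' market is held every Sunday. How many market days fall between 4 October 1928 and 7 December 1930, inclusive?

4 October 1928 is a Thursday.
From 4 October 1928 to 7 December 1930 is 795 days inclusive.
795 = 7 × 113 + 4, so there are 113 full weeks plus 4 extra days.
Each full week contributes one Sunday: 113 so far.
The 4 extra days are Thursday, Friday, Saturday, Sunday — 1 of them qualifies.
Total: 113 + 1 = 114.

114 Sundays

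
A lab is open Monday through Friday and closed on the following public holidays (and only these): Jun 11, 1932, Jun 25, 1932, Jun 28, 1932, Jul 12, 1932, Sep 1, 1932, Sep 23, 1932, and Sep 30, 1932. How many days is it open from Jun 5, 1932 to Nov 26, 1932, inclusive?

Jun 5, 1932 is a Sunday.
That's 175 days from start to end, counting both.
175 = 7 × 25, so the span is exactly 25 full weeks.
Each full week contributes 5 weekdays (Mon–Fri): 25 × 5 = 125.
Holidays: Jun 11, 1932 (Sat); Jun 25, 1932 (Sat); Jun 28, 1932 (Tue); Jul 12, 1932 (Tue); Sep 1, 1932 (Thu); Sep 23, 1932 (Fri); Sep 30, 1932 (Fri).
5 of the 7 holidays fall on weekdays; the rest are weekends and were already excluded.
Business days: 125 − 5 = 120.

120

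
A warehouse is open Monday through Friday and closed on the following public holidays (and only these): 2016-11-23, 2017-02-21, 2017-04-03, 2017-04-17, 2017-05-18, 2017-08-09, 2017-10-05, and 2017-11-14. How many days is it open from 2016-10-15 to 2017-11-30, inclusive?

286

2016-10-15 is a Saturday.
From 2016-10-15 to 2017-11-30 is 412 days inclusive.
412 = 7 × 58 + 6, so there are 58 full weeks plus 6 extra days.
Each full week contributes 5 weekdays (Mon–Fri): 58 × 5 = 290.
The 6 extra days are Sat, Sun, Mon, Tue, Wed, Thu — 4 of them qualify.
Total: 290 + 4 = 294.
Holidays: 2016-11-23 (Wed); 2017-02-21 (Tue); 2017-04-03 (Mon); 2017-04-17 (Mon); 2017-05-18 (Thu); 2017-08-09 (Wed); 2017-10-05 (Thu); 2017-11-14 (Tue).
All 8 holidays fall on weekdays, so subtract 8.
Business days: 294 − 8 = 286.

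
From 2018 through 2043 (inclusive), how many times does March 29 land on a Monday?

4

Day of week of March 29 in each year:
2018: Thu, 2019: Fri, 2020: Sun, 2021: Mon ✓, 2022: Tue, 2023: Wed, 2024: Fri, 2025: Sat, 2026: Sun, 2027: Mon ✓, 2028: Wed, 2029: Thu, 2030: Fri, 2031: Sat, 2032: Mon ✓, 2033: Tue, 2034: Wed, 2035: Thu, 2036: Sat, 2037: Sun, 2038: Mon ✓, 2039: Tue, 2040: Thu, 2041: Fri, 2042: Sat, 2043: Sun
Mondays: 2021, 2027, 2032, 2038.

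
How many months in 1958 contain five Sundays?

A month has five Sundays exactly when Sunday falls within its first (length − 28) days.
Jan: 31 days, starts Wed → 5 of Wed, Thu, Fri
Feb: 28 days, starts Sat → 5 of (none)
Mar: 31 days, starts Sat → 5 of Sat, Sun, Mon ✓
Apr: 30 days, starts Tue → 5 of Tue, Wed
May: 31 days, starts Thu → 5 of Thu, Fri, Sat
Jun: 30 days, starts Sun → 5 of Sun, Mon ✓
Jul: 31 days, starts Tue → 5 of Tue, Wed, Thu
Aug: 31 days, starts Fri → 5 of Fri, Sat, Sun ✓
Sep: 30 days, starts Mon → 5 of Mon, Tue
Oct: 31 days, starts Wed → 5 of Wed, Thu, Fri
Nov: 30 days, starts Sat → 5 of Sat, Sun ✓
Dec: 31 days, starts Mon → 5 of Mon, Tue, Wed
Months with five Sundays: Mar, Jun, Aug, Nov.

4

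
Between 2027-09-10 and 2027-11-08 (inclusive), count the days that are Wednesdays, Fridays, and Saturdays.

26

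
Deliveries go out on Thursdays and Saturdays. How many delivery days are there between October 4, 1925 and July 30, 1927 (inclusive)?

October 4, 1925 is a Sunday.
The range spans 665 days (inclusive of both endpoints).
665 = 7 × 95, so the span is exactly 95 full weeks.
Each full week contributes 2 days from the set (Thu, Sat): 95 × 2 = 190.
Total: 190.

190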